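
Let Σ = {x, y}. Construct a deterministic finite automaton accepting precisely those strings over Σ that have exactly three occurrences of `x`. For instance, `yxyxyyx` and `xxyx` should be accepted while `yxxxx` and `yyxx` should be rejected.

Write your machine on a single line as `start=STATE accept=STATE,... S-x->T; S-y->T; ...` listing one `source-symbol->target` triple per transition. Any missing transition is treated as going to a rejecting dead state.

Count `x`s, saturating at 4: states S0 through S3 mean 0 through 3 `x`s seen; S4 means more than 3. Each `x` increments (capped at S4); other symbols loop. Accept from {S3}.
        x   y  
>  S0   S1  S0 
   S1   S2  S1 
   S2   S3  S2 
 * S3   S4  S3 
   S4   S4  S4 
(> = start, * = accepting)

start=S0; accept=S3; S0-x->S1; S0-y->S0; S1-x->S2; S1-y->S1; S2-x->S3; S2-y->S2; S3-x->S4; S3-y->S3; S4-x->S4; S4-y->S4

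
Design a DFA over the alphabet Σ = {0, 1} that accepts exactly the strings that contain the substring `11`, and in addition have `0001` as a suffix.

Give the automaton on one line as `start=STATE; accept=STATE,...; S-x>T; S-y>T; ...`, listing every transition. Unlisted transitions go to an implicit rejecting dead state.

start=s0; accept=s6; s0-0>s0; s0-1>s1; s1-0>s0; s1-1>s2; s2-0>s3; s2-1>s2; s3-0>s4; s3-1>s2; s4-0>s5; s4-1>s2; s5-0>s5; s5-1>s6; s6-0>s3; s6-1>s2

Handle the two conditions separately and then intersect. One (3 states) tracks whether and how much of `11` has been seen; the other (5 states) tracks how much of the suffix `0001` has currently been matched. Each combined state is a pair, one component from each; accept when both components accept. After merging equivalent states the machine shrinks.
7 states suffice.
        0   1  
>  s0   s0  s1 
   s1   s0  s2 
   s2   s3  s2 
   s3   s4  s2 
   s4   s5  s2 
   s5   s5  s6 
 * s6   s3  s2 
(> = start, * = accepting)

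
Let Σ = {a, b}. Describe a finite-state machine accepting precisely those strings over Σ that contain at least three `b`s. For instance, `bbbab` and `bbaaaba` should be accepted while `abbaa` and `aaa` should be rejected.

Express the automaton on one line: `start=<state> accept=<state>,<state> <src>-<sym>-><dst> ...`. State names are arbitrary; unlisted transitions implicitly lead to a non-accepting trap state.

Count `b`s, saturating at 4: states S0 through S3 mean 0 through 3 `b`s seen; S4 means more than 3. Each `b` increments (capped at S4); other symbols loop. Accept from {S3, S4}.
With 5 states:
        a   b  
>  S0   S0  S1 
   S1   S1  S2 
   S2   S2  S3 
 * S3   S3  S4 
 * S4   S4  S4 
(> = start, * = accepting)

start=S0 accept=S3,S4 S0-a->S0 S0-b->S1 S1-a->S1 S1-b->S2 S2-a->S2 S2-b->S3 S3-a->S3 S3-b->S4 S4-a->S4 S4-b->S4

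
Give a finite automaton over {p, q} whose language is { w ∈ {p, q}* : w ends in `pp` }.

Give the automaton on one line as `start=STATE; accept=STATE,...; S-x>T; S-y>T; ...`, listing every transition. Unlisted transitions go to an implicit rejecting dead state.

Remember how much of `pp` the current input suffix matches. State s0 means no match yet; s1 means the last symbol is `p`; s2 means the last 2 symbols are `pp`. Only s2 accepts. On a mismatch, fall back to the longest proper suffix that is still a prefix of `pp`.
        p   q  
>  s0   s1  s0 
   s1   s2  s0 
 * s2   s2  s0 
(> = start, * = accepting)

start=s0; accept=s2; s0-p>s1; s0-q>s0; s1-p>s2; s1-q>s0; s2-p>s2; s2-q>s0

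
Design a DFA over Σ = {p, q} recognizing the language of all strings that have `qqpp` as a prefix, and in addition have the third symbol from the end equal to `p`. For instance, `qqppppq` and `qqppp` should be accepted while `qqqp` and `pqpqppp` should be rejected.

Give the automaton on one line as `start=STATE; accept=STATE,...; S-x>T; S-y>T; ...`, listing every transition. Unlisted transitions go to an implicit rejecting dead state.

start=A; accept=G,H,I,J; A-p>B; A-q>C; B-p>B; B-q>B; C-p>B; C-q>D; D-p>E; D-q>B; E-p>F; E-q>B; F-p>G; F-q>H; G-p>G; G-q>H; H-p>I; H-q>J; I-p>F; I-q>K; J-p>L; J-q>M; K-p>I; K-q>J; L-p>F; L-q>K; M-p>L; M-q>M

Handle the two conditions separately and then intersect. The first has 6 states tracking whether the input so far still matches the prefix `qqpp`; the second has 15 states tracking the last 3 symbols read. A product state is a pair (one from each), accepting exactly when both do. Equivalent product states are then merged.
With 13 states:
       p  q 
>  A   B  C 
   B   B  B 
   C   B  D 
   D   E  B 
   E   F  B 
   F   G  H 
 * G   G  H 
 * H   I  J 
 * I   F  K 
 * J   L  M 
   K   I  J 
   L   F  K 
   M   L  M 
(> = start, * = accepting)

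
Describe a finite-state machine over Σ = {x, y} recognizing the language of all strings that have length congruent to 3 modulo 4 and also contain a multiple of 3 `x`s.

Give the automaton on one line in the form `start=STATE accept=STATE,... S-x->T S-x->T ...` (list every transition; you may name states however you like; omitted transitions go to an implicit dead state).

start=A accept=G A-x->B A-y->C B-x->D B-y->E C-x->E C-y->F D-x->G D-y->H E-x->H E-y->I F-x->I F-y->G G-x->J G-y->A H-x->A H-y->K I-x->K I-y->J J-x->L J-y->B K-x->C K-y->L L-x->F L-y->D

Handle the two conditions separately and then intersect. One (4 states) tracks the input length modulo 4; the other (3 states) tracks the count of `x`s modulo 3. Each combined state is a pair, one component from each; accept when both components accept.
12 states suffice.
       x  y 
>  A   B  C 
   B   D  E 
   C   E  F 
   D   G  H 
   E   H  I 
   F   I  G 
 * G   J  A 
   H   A  K 
   I   K  J 
   J   L  B 
   K   C  L 
   L   F  D 
(> = start, * = accepting)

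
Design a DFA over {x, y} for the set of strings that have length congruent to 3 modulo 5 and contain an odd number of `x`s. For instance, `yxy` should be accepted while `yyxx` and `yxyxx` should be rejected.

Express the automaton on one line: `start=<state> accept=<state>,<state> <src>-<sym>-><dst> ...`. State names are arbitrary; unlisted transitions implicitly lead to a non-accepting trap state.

start=q0 accept=q5 q0-x->q1 q0-y->q2 q1-x->q3 q1-y->q4 q2-x->q4 q2-y->q3 q3-x->q5 q3-y->q6 q4-x->q6 q4-y->q5 q5-x->q7 q5-y->q8 q6-x->q8 q6-y->q7 q7-x->q9 q7-y->q0 q8-x->q0 q8-y->q9 q9-x->q2 q9-y->q1

Build one automaton per condition and run them in lockstep. One (5 states) tracks the input length modulo 5; the other (2 states) tracks the count of `x`s modulo 2. Each combined state is a pair, one component from each; accept when both components accept.
A 10-state machine:
        x   y  
>  q0   q1  q2 
   q1   q3  q4 
   q2   q4  q3 
   q3   q5  q6 
   q4   q6  q5 
 * q5   q7  q8 
   q6   q8  q7 
   q7   q9  q0 
   q8   q0  q9 
   q9   q2  q1 
(> = start, * = accepting)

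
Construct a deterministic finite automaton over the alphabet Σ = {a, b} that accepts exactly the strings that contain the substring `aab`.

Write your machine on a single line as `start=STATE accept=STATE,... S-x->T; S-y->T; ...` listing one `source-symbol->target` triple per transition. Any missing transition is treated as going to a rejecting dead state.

States s0..s2 record the length of the longest prefix of `aab` that matches the current input suffix. Reaching s3 means `aab` has been seen, and we stay there forever. Accept from s3.
With 4 states:
        a   b  
>  s0   s1  s0 
   s1   s2  s0 
   s2   s2  s3 
 * s3   s3  s3 
(> = start, * = accepting)

start=s0; accept=s3; s0-a->s1; s0-b->s0; s1-a->s2; s1-b->s0; s2-a->s2; s2-b->s3; s3-a->s3; s3-b->s3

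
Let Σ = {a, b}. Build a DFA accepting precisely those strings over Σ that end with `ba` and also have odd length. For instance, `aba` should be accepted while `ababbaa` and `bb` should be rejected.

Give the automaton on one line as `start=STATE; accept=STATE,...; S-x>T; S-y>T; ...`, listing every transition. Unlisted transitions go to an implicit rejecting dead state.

Handle the two conditions separately and then intersect. One (3 states) tracks how much of the suffix `ba` has currently been matched; the other (2 states) tracks the input length modulo 2. Each combined state is a pair, one component from each; accept when both components accept. Equivalent product states are then merged.
A 4-state machine:
        a   b  
>  q0   q1  q1 
   q1   q0  q2 
   q2   q3  q1 
 * q3   q0  q2 
(> = start, * = accepting)

start=q0; accept=q3; q0-a>q1; q0-b>q1; q1-a>q0; q1-b>q2; q2-a>q3; q2-b>q1; q3-a>q0; q3-b>q2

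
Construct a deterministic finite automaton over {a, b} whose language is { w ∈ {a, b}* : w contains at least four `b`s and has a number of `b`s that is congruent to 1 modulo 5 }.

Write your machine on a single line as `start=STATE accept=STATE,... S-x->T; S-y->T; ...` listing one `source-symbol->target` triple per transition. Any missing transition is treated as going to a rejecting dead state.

start=S0; accept=S6; S0-a->S0; S0-b->S1; S1-a->S1; S1-b->S2; S2-a->S2; S2-b->S3; S3-a->S3; S3-b->S4; S4-a->S4; S4-b->S5; S5-a->S5; S5-b->S6; S6-a->S6; S6-b->S2

Handle the two conditions separately and then intersect. One (6 states) tracks the count of `b`s, saturating at 5; the other (5 states) tracks the count of `b`s modulo 5. Each combined state is a pair, one component from each; accept when both components accept. After merging equivalent states the machine shrinks.
A 7-state machine:
        a   b  
>  S0   S0  S1 
   S1   S1  S2 
   S2   S2  S3 
   S3   S3  S4 
   S4   S4  S5 
   S5   S5  S6 
 * S6   S6  S2 
(> = start, * = accepting)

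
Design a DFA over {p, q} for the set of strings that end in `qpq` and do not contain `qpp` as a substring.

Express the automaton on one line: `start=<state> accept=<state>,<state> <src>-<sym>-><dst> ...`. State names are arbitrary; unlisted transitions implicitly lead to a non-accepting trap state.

start=S0 accept=S4 S0-p->S0 S0-q->S1 S1-p->S2 S1-q->S1 S2-p->S3 S2-q->S4 S3-p->S3 S3-q->S3 S4-p->S2 S4-q->S1

Handle the two conditions separately and then intersect. One (4 states) tracks how much of the suffix `qpq` has currently been matched; the other (4 states) tracks partial matches of the forbidden pattern `qpp`. Each combined state is a pair, one component from each; accept when both components accept. After merging equivalent states the machine shrinks.
With 5 states:
        p   q  
>  S0   S0  S1 
   S1   S2  S1 
   S2   S3  S4 
   S3   S3  S3 
 * S4   S2  S1 
(> = start, * = accepting)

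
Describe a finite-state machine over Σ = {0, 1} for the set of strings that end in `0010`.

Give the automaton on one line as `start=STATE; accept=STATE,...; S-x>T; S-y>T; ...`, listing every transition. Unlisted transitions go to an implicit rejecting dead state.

start=A; accept=E; A-0>B; A-1>A; B-0>C; B-1>A; C-0>C; C-1>D; D-0>E; D-1>A; E-0>C; E-1>A

Let each state record the length of the longest suffix of the input read so far that is also a prefix of `0010`. B means the last symbol is `0`; C means the last 2 symbols are `00`; D means the last 3 symbols are `001`; E means the last 4 symbols are `0010`. Accept only at E, where the string currently ends in `0010`.
5 states suffice.
       0  1 
>  A   B  A 
   B   C  A 
   C   C  D 
   D   E  A 
 * E   C  A 
(> = start, * = accepting)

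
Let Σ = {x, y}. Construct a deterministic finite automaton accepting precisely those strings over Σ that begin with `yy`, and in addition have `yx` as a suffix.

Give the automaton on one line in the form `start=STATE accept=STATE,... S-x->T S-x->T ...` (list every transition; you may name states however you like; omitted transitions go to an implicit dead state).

start=q0 accept=q6 q0-x->q1 q0-y->q2 q1-x->q1 q1-y->q3 q2-x->q4 q2-y->q5 q3-x->q4 q3-y->q3 q4-x->q1 q4-y->q3 q5-x->q6 q5-y->q5 q6-x->q7 q6-y->q5 q7-x->q7 q7-y->q5

Run two small machines in parallel and take their product. One (4 states) tracks whether the input so far still matches the prefix `yy`; the other (3 states) tracks how much of the suffix `yx` has currently been matched. Each combined state is a pair, one component from each; accept when both components accept.
8 states suffice.
        x   y  
>  q0   q1  q2 
   q1   q1  q3 
   q2   q4  q5 
   q3   q4  q3 
   q4   q1  q3 
   q5   q6  q5 
 * q6   q7  q5 
   q7   q7  q5 
(> = start, * = accepting)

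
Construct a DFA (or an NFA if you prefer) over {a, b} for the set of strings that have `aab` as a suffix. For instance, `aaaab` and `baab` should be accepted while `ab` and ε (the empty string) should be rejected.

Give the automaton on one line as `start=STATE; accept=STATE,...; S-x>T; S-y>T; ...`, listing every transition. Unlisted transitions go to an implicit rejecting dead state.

start=q0; accept=q3; q0-a>q1; q0-b>q0; q1-a>q2; q1-b>q0; q2-a>q2; q2-b>q3; q3-a>q1; q3-b>q0

Let each state record the length of the longest suffix of the input read so far that is also a prefix of `aab`. q1 means the last symbol is `a`; q2 means the last 2 symbols are `aa`; q3 means the last 3 symbols are `aab`. Accept only at q3, where the string currently ends in `aab`.
A 4-state machine:
        a   b  
>  q0   q1  q0 
   q1   q2  q0 
   q2   q2  q3 
 * q3   q1  q0 
(> = start, * = accepting)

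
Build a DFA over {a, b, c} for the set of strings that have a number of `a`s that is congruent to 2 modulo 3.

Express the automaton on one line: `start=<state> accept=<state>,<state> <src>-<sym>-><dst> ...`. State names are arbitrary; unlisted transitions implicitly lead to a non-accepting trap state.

start=S0 accept=S2 S0-a->S1 S0-b->S0 S0-c->S0 S1-a->S2 S1-b->S1 S1-c->S1 S2-a->S0 S2-b->S2 S2-c->S2

Keep the running count of `a`s modulo 3: each `a` advances along the cycle S0 → S1 → S2 → S0 while other symbols loop. Accept at S2.
3 states suffice.
        a   b   c  
>  S0   S1  S0  S0 
   S1   S2  S1  S1 
 * S2   S0  S2  S2 
(> = start, * = accepting)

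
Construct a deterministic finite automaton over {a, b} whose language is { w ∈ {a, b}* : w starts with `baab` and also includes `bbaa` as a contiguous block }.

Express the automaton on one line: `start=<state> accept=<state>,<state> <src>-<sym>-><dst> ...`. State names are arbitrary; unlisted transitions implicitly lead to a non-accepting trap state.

start=q0 accept=q9 q0-a->q1 q0-b->q2 q1-a->q1 q1-b->q1 q2-a->q3 q2-b->q1 q3-a->q4 q3-b->q1 q4-a->q1 q4-b->q5 q5-a->q6 q5-b->q7 q6-a->q6 q6-b->q5 q7-a->q8 q7-b->q7 q8-a->q9 q8-b->q5 q9-a->q9 q9-b->q9

Run two small machines in parallel and take their product. One (6 states) tracks whether the input so far still matches the prefix `baab`; the other (5 states) tracks whether and how much of `bbaa` has been seen. Each combined state is a pair, one component from each; accept when both components accept. Minimizing collapses redundant product states.
10 states suffice.
        a   b  
>  q0   q1  q2 
   q1   q1  q1 
   q2   q3  q1 
   q3   q4  q1 
   q4   q1  q5 
   q5   q6  q7 
   q6   q6  q5 
   q7   q8  q7 
   q8   q9  q5 
 * q9   q9  q9 
(> = start, * = accepting)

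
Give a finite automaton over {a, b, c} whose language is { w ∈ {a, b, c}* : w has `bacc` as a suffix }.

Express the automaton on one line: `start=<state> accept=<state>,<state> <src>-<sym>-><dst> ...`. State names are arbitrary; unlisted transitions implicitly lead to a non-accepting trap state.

start=S0 accept=S4 S0-a->S0 S0-b->S1 S0-c->S0 S1-a->S2 S1-b->S1 S1-c->S0 S2-a->S0 S2-b->S1 S2-c->S3 S3-a->S0 S3-b->S1 S3-c->S4 S4-a->S0 S4-b->S1 S4-c->S0

Remember how much of `bacc` the current input suffix matches. State S0 means no match yet; S1 means the last symbol is `b`; S2 means the last 2 symbols are `ba`; S3 means the last 3 symbols are `bac`; S4 means the last 4 symbols are `bacc`. Only S4 accepts. On a mismatch, fall back to the longest proper suffix that is still a prefix of `bacc`.
5 states suffice.
        a   b   c  
>  S0   S0  S1  S0 
   S1   S2  S1  S0 
   S2   S0  S1  S3 
   S3   S0  S1  S4 
 * S4   S0  S1  S0 
(> = start, * = accepting)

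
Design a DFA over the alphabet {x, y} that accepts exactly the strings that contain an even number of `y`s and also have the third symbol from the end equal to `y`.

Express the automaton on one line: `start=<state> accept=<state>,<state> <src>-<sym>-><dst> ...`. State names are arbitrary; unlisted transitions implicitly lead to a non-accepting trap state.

Handle the two conditions separately and then intersect. One (2 states) tracks the count of `y`s modulo 2; the other (15 states) tracks the last 3 symbols read. Each combined state is a pair, one component from each; accept when both components accept.
With 23 states:
          x    y  
>  q0     q1   q2 
   q1     q3   q4 
   q2     q5   q6 
   q3     q7   q8 
   q4     q9  q10 
   q5    q11  q12 
   q6    q13  q14 
   q7     q7   q8 
   q8     q9  q10 
   q9    q11  q12 
   q10   q13  q14 
   q11   q15  q16 
 * q12   q17  q18 
 * q13   q19  q20 
   q14   q21  q22 
   q15   q15  q16 
   q16   q17  q18 
   q17   q19  q20 
   q18   q21  q22 
 * q19    q7   q8 
   q20    q9  q10 
   q21   q11  q12 
 * q22   q13  q14 
(> = start, * = accepting)

start=q0 accept=q12,q13,q19,q22 q0-x->q1 q0-y->q2 q1-x->q3 q1-y->q4 q2-x->q5 q2-y->q6 q3-x->q7 q3-y->q8 q4-x->q9 q4-y->q10 q5-x->q11 q5-y->q12 q6-x->q13 q6-y->q14 q7-x->q7 q7-y->q8 q8-x->q9 q8-y->q10 q9-x->q11 q9-y->q12 q10-x->q13 q10-y->q14 q11-x->q15 q11-y->q16 q12-x->q17 q12-y->q18 q13-x->q19 q13-y->q20 q14-x->q21 q14-y->q22 q15-x->q15 q15-y->q16 q16-x->q17 q16-y->q18 q17-x->q19 q17-y->q20 q18-x->q21 q18-y->q22 q19-x->q7 q19-y->q8 q20-x->q9 q20-y->q10 q21-x->q11 q21-y->q12 q22-x->q13 q22-y->q14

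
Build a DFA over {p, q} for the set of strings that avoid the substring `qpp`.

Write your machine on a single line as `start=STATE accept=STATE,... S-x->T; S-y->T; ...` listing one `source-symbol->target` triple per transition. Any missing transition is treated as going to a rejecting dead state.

Track partial matches of the forbidden pattern `qpp`. State s3 is a dead state reached once `qpp` has occurred; every other state accepts. s0 means no part of `qpp` is currently matched.
4 states suffice.
        p   q  
>* s0   s0  s1 
 * s1   s2  s1 
 * s2   s3  s1 
   s3   s3  s3 
(> = start, * = accepting)

start=s0; accept=s0,s1,s2; s0-p->s0; s0-q->s1; s1-p->s2; s1-q->s1; s2-p->s3; s2-q->s1; s3-p->s3; s3-q->s3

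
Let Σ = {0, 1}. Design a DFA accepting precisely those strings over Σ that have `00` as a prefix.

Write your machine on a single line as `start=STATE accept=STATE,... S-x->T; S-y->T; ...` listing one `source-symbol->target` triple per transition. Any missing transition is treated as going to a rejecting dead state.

start=A; accept=C; A-0->B; A-1->D; B-0->C; B-1->D; C-0->C; C-1->C; D-0->D; D-1->D

Check the first 2 symbols one by one: A through B record how many have matched `00` so far; any wrong symbol goes to the dead state D. After all 2 match we enter the accepting sink C.
With 4 states:
       0  1 
>  A   B  D 
   B   C  D 
 * C   C  C 
   D   D  D 
(> = start, * = accepting)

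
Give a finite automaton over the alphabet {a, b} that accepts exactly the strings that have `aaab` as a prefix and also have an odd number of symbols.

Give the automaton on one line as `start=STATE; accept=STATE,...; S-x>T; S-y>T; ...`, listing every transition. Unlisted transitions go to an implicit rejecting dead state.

Handle the two conditions separately and then intersect. The first has 6 states tracking whether the input so far still matches the prefix `aaab`; the second has 2 states tracking the input length modulo 2. A product state is a pair (one from each), accepting exactly when both do. Equivalent product states are then merged.
7 states suffice.
        a   b  
>  q0   q1  q2 
   q1   q3  q2 
   q2   q2  q2 
   q3   q4  q2 
   q4   q2  q5 
   q5   q6  q6 
 * q6   q5  q5 
(> = start, * = accepting)

start=q0; accept=q6; q0-a>q1; q0-b>q2; q1-a>q3; q1-b>q2; q2-a>q2; q2-b>q2; q3-a>q4; q3-b>q2; q4-a>q2; q4-b>q5; q5-a>q6; q5-b>q6; q6-a>q5; q6-b>q5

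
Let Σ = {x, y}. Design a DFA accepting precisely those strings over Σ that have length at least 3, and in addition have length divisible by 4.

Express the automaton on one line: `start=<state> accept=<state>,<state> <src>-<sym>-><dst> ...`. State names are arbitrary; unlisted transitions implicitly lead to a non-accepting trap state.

start=s0 accept=s4 s0-x->s1 s0-y->s1 s1-x->s2 s1-y->s2 s2-x->s3 s2-y->s3 s3-x->s4 s3-y->s4 s4-x->s5 s4-y->s5 s5-x->s6 s5-y->s6 s6-x->s7 s6-y->s7 s7-x->s4 s7-y->s4

Handle the two conditions separately and then intersect. One (5 states) tracks the input length, saturating at 4; the other (4 states) tracks the input length modulo 4. Each combined state is a pair, one component from each; accept when both components accept.
With 8 states:
        x   y  
>  s0   s1  s1 
   s1   s2  s2 
   s2   s3  s3 
   s3   s4  s4 
 * s4   s5  s5 
   s5   s6  s6 
   s6   s7  s7 
   s7   s4  s4 
(> = start, * = accepting)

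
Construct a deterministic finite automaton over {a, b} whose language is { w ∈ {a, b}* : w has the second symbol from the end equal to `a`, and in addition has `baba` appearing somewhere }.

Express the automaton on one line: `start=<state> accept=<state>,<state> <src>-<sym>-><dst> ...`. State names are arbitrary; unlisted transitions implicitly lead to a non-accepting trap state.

Build one automaton per condition and run them in lockstep. The first has 7 states tracking the last 2 symbols read; the second has 5 states tracking whether and how much of `baba` has been seen. A product state is a pair (one from each), accepting exactly when both do. After merging equivalent states the machine shrinks.
8 states suffice.
        a   b  
>  s0   s0  s1 
   s1   s2  s1 
   s2   s0  s3 
   s3   s4  s1 
   s4   s5  s6 
 * s5   s5  s6 
 * s6   s4  s7 
   s7   s4  s7 
(> = start, * = accepting)

start=s0 accept=s5,s6 s0-a->s0 s0-b->s1 s1-a->s2 s1-b->s1 s2-a->s0 s2-b->s3 s3-a->s4 s3-b->s1 s4-a->s5 s4-b->s6 s5-a->s5 s5-b->s6 s6-a->s4 s6-b->s7 s7-a->s4 s7-b->s7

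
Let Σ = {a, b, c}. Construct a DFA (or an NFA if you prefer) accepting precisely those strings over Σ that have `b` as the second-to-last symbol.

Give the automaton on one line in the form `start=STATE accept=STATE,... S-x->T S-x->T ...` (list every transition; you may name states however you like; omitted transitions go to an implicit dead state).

start=q0 accept=q7,q8,q9 q0-a->q1 q0-b->q2 q0-c->q3 q1-a->q4 q1-b->q5 q1-c->q6 q2-a->q7 q2-b->q8 q2-c->q9 q3-a->q10 q3-b->q11 q3-c->q12 q4-a->q4 q4-b->q5 q4-c->q6 q5-a->q7 q5-b->q8 q5-c->q9 q6-a->q10 q6-b->q11 q6-c->q12 q7-a->q4 q7-b->q5 q7-c->q6 q8-a->q7 q8-b->q8 q8-c->q9 q9-a->q10 q9-b->q11 q9-c->q12 q10-a->q4 q10-b->q5 q10-c->q6 q11-a->q7 q11-b->q8 q11-c->q9 q12-a->q10 q12-b->q11 q12-c->q12

Because acceptance depends on a position counted from the end, the machine has to buffer the most recent 2 symbols. Make each state the string of the last up-to-2 symbols read; on input `x` shift the window left and append `x`. Accept when the buffered window has length 2 and begins with `b`.
A 13-state machine:
          a    b    c  
>  q0     q1   q2   q3 
   q1     q4   q5   q6 
   q2     q7   q8   q9 
   q3    q10  q11  q12 
   q4     q4   q5   q6 
   q5     q7   q8   q9 
   q6    q10  q11  q12 
 * q7     q4   q5   q6 
 * q8     q7   q8   q9 
 * q9    q10  q11  q12 
   q10    q4   q5   q6 
   q11    q7   q8   q9 
   q12   q10  q11  q12 
(> = start, * = accepting)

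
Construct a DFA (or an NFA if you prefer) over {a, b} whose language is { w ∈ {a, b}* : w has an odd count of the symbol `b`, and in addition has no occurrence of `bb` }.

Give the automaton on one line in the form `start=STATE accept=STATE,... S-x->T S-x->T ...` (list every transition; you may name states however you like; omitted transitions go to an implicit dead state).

start=S0 accept=S1,S2 S0-a->S0 S0-b->S1 S1-a->S2 S1-b->S3 S2-a->S2 S2-b->S4 S3-a->S3 S3-b->S3 S4-a->S0 S4-b->S3

Handle the two conditions separately and then intersect. One (2 states) tracks the count of `b`s modulo 2; the other (3 states) tracks partial matches of the forbidden pattern `bb`. Each combined state is a pair, one component from each; accept when both components accept. After merging equivalent states the machine shrinks.
        a   b  
>  S0   S0  S1 
 * S1   S2  S3 
 * S2   S2  S4 
   S3   S3  S3 
   S4   S0  S3 
(> = start, * = accepting)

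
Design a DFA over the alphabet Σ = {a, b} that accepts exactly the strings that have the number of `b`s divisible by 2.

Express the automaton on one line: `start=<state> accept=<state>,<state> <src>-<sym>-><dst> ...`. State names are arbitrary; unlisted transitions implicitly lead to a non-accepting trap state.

Keep the running count of `b`s modulo 2: each `b` advances along the cycle q0 → q1 → q0 while other symbols loop. Accept at q0.
With 2 states:
        a   b  
>* q0   q0  q1 
   q1   q1  q0 
(> = start, * = accepting)

start=q0 accept=q0 q0-a->q0 q0-b->q1 q1-a->q1 q1-b->q0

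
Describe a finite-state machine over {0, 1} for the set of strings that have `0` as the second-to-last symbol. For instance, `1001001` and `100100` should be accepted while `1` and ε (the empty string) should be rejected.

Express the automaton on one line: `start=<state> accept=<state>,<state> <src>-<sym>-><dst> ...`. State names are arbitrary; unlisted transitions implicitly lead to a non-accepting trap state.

A DFA must remember the last 2 symbols (since which symbol is second-to-last isn't known until the input ends). Use one state per possible window of the last ≤2 symbols; accept from those whose window starts with `0`.
A 7-state machine:
        0   1  
>  q0   q1  q2 
   q1   q3  q4 
   q2   q5  q6 
 * q3   q3  q4 
 * q4   q5  q6 
   q5   q3  q4 
   q6   q5  q6 
(> = start, * = accepting)

start=q0 accept=q3,q4 q0-0->q1 q0-1->q2 q1-0->q3 q1-1->q4 q2-0->q5 q2-1->q6 q3-0->q3 q3-1->q4 q4-0->q5 q4-1->q6 q5-0->q3 q5-1->q4 q6-0->q5 q6-1->q6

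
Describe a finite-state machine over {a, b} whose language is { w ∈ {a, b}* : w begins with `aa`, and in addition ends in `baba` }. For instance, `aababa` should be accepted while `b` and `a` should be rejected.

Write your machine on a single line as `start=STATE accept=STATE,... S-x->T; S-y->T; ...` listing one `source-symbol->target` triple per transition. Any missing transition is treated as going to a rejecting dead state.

Build one automaton per condition and run them in lockstep. One (4 states) tracks whether the input so far still matches the prefix `aa`; the other (5 states) tracks how much of the suffix `baba` has currently been matched. Each combined state is a pair, one component from each; accept when both components accept.
With 12 states:
          a    b  
>  q0     q1   q2 
   q1     q3   q2 
   q2     q4   q2 
   q3     q3   q5 
   q4     q6   q7 
   q5     q8   q5 
   q6     q6   q2 
   q7     q9   q2 
   q8     q3  q10 
   q9     q6   q7 
   q10   q11   q5 
 * q11    q3  q10 
(> = start, * = accepting)

start=q0; accept=q11; q0-a->q1; q0-b->q2; q1-a->q3; q1-b->q2; q2-a->q4; q2-b->q2; q3-a->q3; q3-b->q5; q4-a->q6; q4-b->q7; q5-a->q8; q5-b->q5; q6-a->q6; q6-b->q2; q7-a->q9; q7-b->q2; q8-a->q3; q8-b->q10; q9-a->q6; q9-b->q7; q10-a->q11; q10-b->q5; q11-a->q3; q11-b->q10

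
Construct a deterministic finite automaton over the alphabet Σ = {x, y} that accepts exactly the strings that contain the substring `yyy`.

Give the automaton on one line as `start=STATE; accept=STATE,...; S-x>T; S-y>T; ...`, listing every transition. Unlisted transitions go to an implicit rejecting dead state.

States q0..q2 record the length of the longest prefix of `yyy` that matches the current input suffix. Reaching q3 means `yyy` has been seen, and we stay there forever. Accept from q3.
4 states suffice.
        x   y  
>  q0   q0  q1 
   q1   q0  q2 
   q2   q0  q3 
 * q3   q3  q3 
(> = start, * = accepting)

start=q0; accept=q3; q0-x>q0; q0-y>q1; q1-x>q0; q1-y>q2; q2-x>q0; q2-y>q3; q3-x>q3; q3-y>q3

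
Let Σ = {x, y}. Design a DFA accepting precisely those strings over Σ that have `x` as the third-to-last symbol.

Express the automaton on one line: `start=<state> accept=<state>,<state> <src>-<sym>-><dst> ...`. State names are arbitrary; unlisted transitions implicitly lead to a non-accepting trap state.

start=A accept=H,I,J,K A-x->B A-y->C B-x->D B-y->E C-x->F C-y->G D-x->H D-y->I E-x->J E-y->K F-x->L F-y->M G-x->N G-y->O H-x->H H-y->I I-x->J I-y->K J-x->L J-y->M K-x->N K-y->O L-x->H L-y->I M-x->J M-y->K N-x->L N-y->M O-x->N O-y->O

Because acceptance depends on a position counted from the end, the machine has to buffer the most recent 3 symbols. Make each state the string of the last up-to-3 symbols read; on input `x` shift the window left and append `x`. Accept when the buffered window has length 3 and begins with `x`.
15 states suffice.
       x  y 
>  A   B  C 
   B   D  E 
   C   F  G 
   D   H  I 
   E   J  K 
   F   L  M 
   G   N  O 
 * H   H  I 
 * I   J  K 
 * J   L  M 
 * K   N  O 
   L   H  I 
   M   J  K 
   N   L  M 
   O   N  O 
(> = start, * = accepting)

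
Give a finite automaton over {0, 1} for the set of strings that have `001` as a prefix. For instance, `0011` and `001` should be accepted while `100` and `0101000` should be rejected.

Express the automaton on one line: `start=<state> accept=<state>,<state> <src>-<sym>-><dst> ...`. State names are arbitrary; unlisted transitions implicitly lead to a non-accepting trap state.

Check the first 3 symbols one by one: q0 through q2 record how many have matched `001` so far; any wrong symbol goes to the dead state q4. After all 3 match we enter the accepting sink q3.
A 5-state machine:
        0   1  
>  q0   q1  q4 
   q1   q2  q4 
   q2   q4  q3 
 * q3   q3  q3 
   q4   q4  q4 
(> = start, * = accepting)

start=q0 accept=q3 q0-0->q1 q0-1->q4 q1-0->q2 q1-1->q4 q2-0->q4 q2-1->q3 q3-0->q3 q3-1->q3 q4-0->q4 q4-1->q4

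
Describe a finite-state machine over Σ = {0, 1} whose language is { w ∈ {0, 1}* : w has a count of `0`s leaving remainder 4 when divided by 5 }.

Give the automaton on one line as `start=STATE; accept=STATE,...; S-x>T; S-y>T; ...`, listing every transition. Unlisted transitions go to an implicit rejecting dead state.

start=q0; accept=q4; q0-0>q1; q0-1>q0; q1-0>q2; q1-1>q1; q2-0>q3; q2-1>q2; q3-0>q4; q3-1>q3; q4-0>q0; q4-1>q4

The only thing that matters is how many `0`s have appeared, reduced mod 5. Use one state per residue: q0 for 0, …, q4 for 4. Reading `0` moves to the next residue; anything else stays put. q4 is accepting.
5 states suffice.
        0   1  
>  q0   q1  q0 
   q1   q2  q1 
   q2   q3  q2 
   q3   q4  q3 
 * q4   q0  q4 
(> = start, * = accepting)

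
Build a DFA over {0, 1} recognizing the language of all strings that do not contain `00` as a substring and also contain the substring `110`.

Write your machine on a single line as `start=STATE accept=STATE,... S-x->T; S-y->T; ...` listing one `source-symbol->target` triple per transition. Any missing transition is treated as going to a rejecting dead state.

start=A; accept=F,G; A-0->B; A-1->C; B-0->D; B-1->C; C-0->B; C-1->E; D-0->D; D-1->D; E-0->F; E-1->E; F-0->D; F-1->G; G-0->F; G-1->G

Handle the two conditions separately and then intersect. The first has 3 states tracking partial matches of the forbidden pattern `00`; the second has 4 states tracking whether and how much of `110` has been seen. A product state is a pair (one from each), accepting exactly when both do. Minimizing collapses redundant product states.
7 states suffice.
       0  1 
>  A   B  C 
   B   D  C 
   C   B  E 
   D   D  D 
   E   F  E 
 * F   D  G 
 * G   F  G 
(> = start, * = accepting)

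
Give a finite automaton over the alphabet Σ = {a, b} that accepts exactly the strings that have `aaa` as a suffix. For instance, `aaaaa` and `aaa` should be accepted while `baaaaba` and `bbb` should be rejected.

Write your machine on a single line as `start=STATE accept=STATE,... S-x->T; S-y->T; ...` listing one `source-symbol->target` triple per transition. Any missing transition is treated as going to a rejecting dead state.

start=q0; accept=q3; q0-a->q1; q0-b->q0; q1-a->q2; q1-b->q0; q2-a->q3; q2-b->q0; q3-a->q3; q3-b->q0

Let each state record the length of the longest suffix of the input read so far that is also a prefix of `aaa`. q1 means the last symbol is `a`; q2 means the last 2 symbols are `aa`; q3 means the last 3 symbols are `aaa`. Accept only at q3, where the string currently ends in `aaa`.
A 4-state machine:
        a   b  
>  q0   q1  q0 
   q1   q2  q0 
   q2   q3  q0 
 * q3   q3  q0 
(> = start, * = accepting)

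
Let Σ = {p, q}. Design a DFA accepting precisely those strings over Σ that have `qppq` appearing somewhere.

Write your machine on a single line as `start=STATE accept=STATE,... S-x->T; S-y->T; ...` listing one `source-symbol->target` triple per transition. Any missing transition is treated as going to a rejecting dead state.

States S0..S3 record the length of the longest prefix of `qppq` that matches the current input suffix. Reaching S4 means `qppq` has been seen, and we stay there forever. Accept from S4.
        p   q  
>  S0   S0  S1 
   S1   S2  S1 
   S2   S3  S1 
   S3   S0  S4 
 * S4   S4  S4 
(> = start, * = accepting)

start=S0; accept=S4; S0-p->S0; S0-q->S1; S1-p->S2; S1-q->S1; S2-p->S3; S2-q->S1; S3-p->S0; S3-q->S4; S4-p->S4; S4-q->S4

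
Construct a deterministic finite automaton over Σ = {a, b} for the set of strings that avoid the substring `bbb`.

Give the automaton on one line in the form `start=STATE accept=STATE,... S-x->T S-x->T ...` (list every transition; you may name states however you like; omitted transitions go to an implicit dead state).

start=s0 accept=s0,s1,s2 s0-a->s0 s0-b->s1 s1-a->s0 s1-b->s2 s2-a->s0 s2-b->s3 s3-a->s3 s3-b->s3

This is the complement of 'contains `bbb`'. Use the same substring-matching states — s0 through s3 holding how much of `bbb` has just been matched — but flip the accepting set: everything except the trap s3 accepts.
With 4 states:
        a   b  
>* s0   s0  s1 
 * s1   s0  s2 
 * s2   s0  s3 
   s3   s3  s3 
(> = start, * = accepting)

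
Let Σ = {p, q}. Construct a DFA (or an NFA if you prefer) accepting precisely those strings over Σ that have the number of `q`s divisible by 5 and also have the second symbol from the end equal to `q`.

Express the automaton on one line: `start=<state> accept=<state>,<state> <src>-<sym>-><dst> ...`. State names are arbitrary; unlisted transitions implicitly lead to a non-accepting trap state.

Build one automaton per condition and run them in lockstep. The first has 5 states tracking the count of `q`s modulo 5; the second has 7 states tracking the last 2 symbols read. A product state is a pair (one from each), accepting exactly when both do.
          p    q  
>  S0     S1   S2 
   S1     S3   S4 
   S2     S5   S6 
   S3     S3   S4 
   S4     S5   S6 
   S5     S7   S8 
   S6     S9  S10 
   S7     S7   S8 
   S8     S9  S10 
   S9    S11  S12 
   S10   S13  S14 
   S11   S11  S12 
   S12   S13  S14 
   S13   S15  S16 
   S14   S17  S18 
   S15   S15  S16 
   S16   S17  S18 
   S17   S19  S20 
 * S18   S21  S22 
   S19   S19  S20 
   S20   S21  S22 
 * S21    S3   S4 
   S22    S5   S6 
(> = start, * = accepting)

start=S0 accept=S18,S21 S0-p->S1 S0-q->S2 S1-p->S3 S1-q->S4 S2-p->S5 S2-q->S6 S3-p->S3 S3-q->S4 S4-p->S5 S4-q->S6 S5-p->S7 S5-q->S8 S6-p->S9 S6-q->S10 S7-p->S7 S7-q->S8 S8-p->S9 S8-q->S10 S9-p->S11 S9-q->S12 S10-p->S13 S10-q->S14 S11-p->S11 S11-q->S12 S12-p->S13 S12-q->S14 S13-p->S15 S13-q->S16 S14-p->S17 S14-q->S18 S15-p->S15 S15-q->S16 S16-p->S17 S16-q->S18 S17-p->S19 S17-q->S20 S18-p->S21 S18-q->S22 S19-p->S19 S19-q->S20 S20-p->S21 S20-q->S22 S21-p->S3 S21-q->S4 S22-p->S5 S22-q->S6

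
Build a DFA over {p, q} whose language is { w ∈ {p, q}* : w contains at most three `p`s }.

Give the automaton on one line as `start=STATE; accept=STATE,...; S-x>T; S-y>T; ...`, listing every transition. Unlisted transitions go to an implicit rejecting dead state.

Count `p`s, saturating at 4: states A through D mean 0 through 3 `p`s seen; E means more than 3. Each `p` increments (capped at E); other symbols loop. Accept from {A, B, C, D}.
       p  q 
>* A   B  A 
 * B   C  B 
 * C   D  C 
 * D   E  D 
   E   E  E 
(> = start, * = accepting)

start=A; accept=A,B,C,D; A-p>B; A-q>A; B-p>C; B-q>B; C-p>D; C-q>C; D-p>E; D-q>D; E-p>E; E-q>E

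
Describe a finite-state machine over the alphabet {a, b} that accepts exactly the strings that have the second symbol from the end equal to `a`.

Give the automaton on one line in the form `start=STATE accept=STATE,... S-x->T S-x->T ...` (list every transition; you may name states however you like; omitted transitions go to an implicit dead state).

start=s0 accept=s3,s4 s0-a->s1 s0-b->s2 s1-a->s3 s1-b->s4 s2-a->s5 s2-b->s6 s3-a->s3 s3-b->s4 s4-a->s5 s4-b->s6 s5-a->s3 s5-b->s4 s6-a->s5 s6-b->s6

Because acceptance depends on a position counted from the end, the machine has to buffer the most recent 2 symbols. Make each state the string of the last up-to-2 symbols read; on input `x` shift the window left and append `x`. Accept when the buffered window has length 2 and begins with `a`.
A 7-state machine:
        a   b  
>  s0   s1  s2 
   s1   s3  s4 
   s2   s5  s6 
 * s3   s3  s4 
 * s4   s5  s6 
   s5   s3  s4 
   s6   s5  s6 
(> = start, * = accepting)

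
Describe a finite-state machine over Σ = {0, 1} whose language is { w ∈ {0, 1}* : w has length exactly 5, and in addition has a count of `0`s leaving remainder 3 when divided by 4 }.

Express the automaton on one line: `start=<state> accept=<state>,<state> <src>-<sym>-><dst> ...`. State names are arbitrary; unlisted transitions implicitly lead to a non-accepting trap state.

Handle the two conditions separately and then intersect. The first has 7 states tracking the input length, saturating at 6; the second has 4 states tracking the count of `0`s modulo 4. A product state is a pair (one from each), accepting exactly when both do. Minimizing collapses redundant product states.
With 13 states:
          0    1  
>  S0     S1   S2 
   S1     S3   S4 
   S2     S4   S5 
   S3     S6   S7 
   S4     S7   S8 
   S5     S8   S9 
   S6     S9  S10 
   S7    S10  S11 
   S8    S11   S9 
   S9     S9   S9 
   S10    S9  S12 
   S11   S12   S9 
 * S12    S9   S9 
(> = start, * = accepting)

start=S0 accept=S12 S0-0->S1 S0-1->S2 S1-0->S3 S1-1->S4 S2-0->S4 S2-1->S5 S3-0->S6 S3-1->S7 S4-0->S7 S4-1->S8 S5-0->S8 S5-1->S9 S6-0->S9 S6-1->S10 S7-0->S10 S7-1->S11 S8-0->S11 S8-1->S9 S9-0->S9 S9-1->S9 S10-0->S9 S10-1->S12 S11-0->S12 S11-1->S9 S12-0->S9 S12-1->S9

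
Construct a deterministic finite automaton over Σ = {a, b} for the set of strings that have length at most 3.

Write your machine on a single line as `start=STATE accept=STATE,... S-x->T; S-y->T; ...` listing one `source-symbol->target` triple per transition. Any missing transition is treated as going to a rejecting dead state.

start=S0; accept=S0,S1,S2,S3; S0-a->S1; S0-b->S1; S1-a->S2; S1-b->S2; S2-a->S3; S2-b->S3; S3-a->S4; S3-b->S4; S4-a->S4; S4-b->S4

Count input length up to 4: every symbol moves from S0 toward S4, which means 'more than 3' and absorbs. Accept from {S0, S1, S2, S3}.
A 5-state machine:
        a   b  
>* S0   S1  S1 
 * S1   S2  S2 
 * S2   S3  S3 
 * S3   S4  S4 
   S4   S4  S4 
(> = start, * = accepting)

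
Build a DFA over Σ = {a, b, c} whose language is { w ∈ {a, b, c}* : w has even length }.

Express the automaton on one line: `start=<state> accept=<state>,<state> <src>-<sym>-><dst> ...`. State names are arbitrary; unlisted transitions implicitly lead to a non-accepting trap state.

start=q0 accept=q0 q0-a->q1 q0-b->q1 q0-c->q1 q1-a->q0 q1-b->q0 q1-c->q0

Count input length modulo 2: every symbol advances one step around the cycle q0 → q1 → q0. Accept at q0.
With 2 states:
        a   b   c  
>* q0   q1  q1  q1 
   q1   q0  q0  q0 
(> = start, * = accepting)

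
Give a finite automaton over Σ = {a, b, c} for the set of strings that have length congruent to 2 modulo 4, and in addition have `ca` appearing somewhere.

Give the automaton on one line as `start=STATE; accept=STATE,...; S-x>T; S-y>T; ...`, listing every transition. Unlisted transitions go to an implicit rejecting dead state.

start=S0; accept=S5; S0-a>S1; S0-b>S1; S0-c>S2; S1-a>S3; S1-b>S3; S1-c>S4; S2-a>S5; S2-b>S3; S2-c>S4; S3-a>S6; S3-b>S6; S3-c>S7; S4-a>S8; S4-b>S6; S4-c>S7; S5-a>S8; S5-b>S8; S5-c>S8; S6-a>S0; S6-b>S0; S6-c>S9; S7-a>S10; S7-b>S0; S7-c>S9; S8-a>S10; S8-b>S10; S8-c>S10; S9-a>S11; S9-b>S1; S9-c>S2; S10-a>S11; S10-b>S11; S10-c>S11; S11-a>S5; S11-b>S5; S11-c>S5

Build one automaton per condition and run them in lockstep. The first has 4 states tracking the input length modulo 4; the second has 3 states tracking whether and how much of `ca` has been seen. A product state is a pair (one from each), accepting exactly when both do.
A 12-state machine:
          a    b    c  
>  S0     S1   S1   S2 
   S1     S3   S3   S4 
   S2     S5   S3   S4 
   S3     S6   S6   S7 
   S4     S8   S6   S7 
 * S5     S8   S8   S8 
   S6     S0   S0   S9 
   S7    S10   S0   S9 
   S8    S10  S10  S10 
   S9    S11   S1   S2 
   S10   S11  S11  S11 
   S11    S5   S5   S5 
(> = start, * = accepting)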